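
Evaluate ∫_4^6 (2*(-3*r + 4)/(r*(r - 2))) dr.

Factor the denominator: r**2 - 2*r = r(r - 2).
Partial fractions: 2*(-3*r + 4)/(r*(r - 2)) = -4/r - 2/(r - 2).
An antiderivative is F(r) = -4*log(r) - 2*log(r - 2).
Then F(6) - F(4) = (-8*log(2) - 4*log(3)) - (-10*log(2)) = log(4/81).

log(4/81)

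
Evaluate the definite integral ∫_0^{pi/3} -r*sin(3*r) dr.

Integrate by parts once (u = r, dv = -sin(3*r) dr).
An antiderivative is F(r) = r*cos(3*r)/3 - sin(3*r)/9.
Then F(pi/3) - F(0) = (-pi/9) - (0) = -pi/9.

-pi/9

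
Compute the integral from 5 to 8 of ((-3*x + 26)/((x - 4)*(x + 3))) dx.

-5*log(11) + 19*log(2)

Factor the denominator: x**2 - x - 12 = (x + 3)(x - 4).
Partial fractions: (-3*x + 26)/((x - 4)*(x + 3)) = -5/(x + 3) + 2/(x - 4).
An antiderivative is F(x) = 2*log(x - 4) - 5*log(x + 3).
Then F(8) - F(5) = (-5*log(11) + 4*log(2)) - (-15*log(2)) = -5*log(11) + 19*log(2).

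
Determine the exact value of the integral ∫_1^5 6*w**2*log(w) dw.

Integrate by parts once (u = ln w, dv = 6*w**2 dw).
An antiderivative is F(w) = 2*w**3*(3*log(w) - 1)/3.
Then F(5) - F(1) = (-250/3 + 250*log(5)) - (-2/3) = -248/3 + 250*log(5).

-248/3 + 250*log(5)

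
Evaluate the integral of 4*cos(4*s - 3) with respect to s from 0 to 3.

Let u = 4*s - 3, so du = 4 ds. When s = 0, u = -3; when s = 3, u = 9.
The integral becomes ∫ cos(u) du from -3 to 9, with antiderivative sin(u).
Back in s: F(s) = sin(4*s - 3).
Then F(3) - F(0) = (sin(9)) - (-sin(3)) = sin(3) + sin(9).

sin(3) + sin(9)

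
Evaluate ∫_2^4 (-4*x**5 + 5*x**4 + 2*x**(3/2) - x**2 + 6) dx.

By the power rule, an antiderivative is F(x) = -2*x**6/3 + 4*x**(5/2)/5 + x**5 - x**3/3 + 6*x.
Then F(4) - F(2) = (-8392/5) - (-4/3 + 16*sqrt(2)/5) = -25156/15 - 16*sqrt(2)/5.

-25156/15 - 16*sqrt(2)/5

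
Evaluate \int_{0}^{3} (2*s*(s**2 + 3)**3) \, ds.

Let u = s**2 + 3, so du = 2*s ds. When s = 0, u = 3; when s = 3, u = 12.
The integral becomes ∫ u**3 du from 3 to 12, with antiderivative u**4/4.
Back in s: F(s) = (s**2 + 3)**4/4.
Then F(3) - F(0) = (5184) - (81/4) = 20655/4.

20655/4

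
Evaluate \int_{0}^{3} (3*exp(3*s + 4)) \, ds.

-exp(4) + exp(13)

Let u = 3*s + 4, so du = 3 ds. When s = 0, u = 4; when s = 3, u = 13.
The integral becomes ∫ exp(u) du from 4 to 13, with antiderivative exp(u).
Back in s: F(s) = exp(3*s + 4).
Then F(3) - F(0) = (exp(13)) - (exp(4)) = -exp(4) + exp(13).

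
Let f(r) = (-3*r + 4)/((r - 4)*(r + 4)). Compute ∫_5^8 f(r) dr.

log(9/64)

Factor the denominator: r**2 - 16 = (r + 4)(r - 4).
Partial fractions: (-3*r + 4)/((r - 4)*(r + 4)) = -2/(r + 4) - 1/(r - 4).
An antiderivative is F(r) = -log(r - 4) - 2*log(r + 4).
Then F(8) - F(5) = (-6*log(2) - 2*log(3)) - (-log(81)) = log(9/64).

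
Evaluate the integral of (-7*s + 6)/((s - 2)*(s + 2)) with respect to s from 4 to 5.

-5*log(7) + 3*log(3) + 7*log(2)

Factor the denominator: s**2 - 4 = (s + 2)(s - 2).
Partial fractions: (-7*s + 6)/((s - 2)*(s + 2)) = -5/(s + 2) - 2/(s - 2).
An antiderivative is F(s) = -2*log(s - 2) - 5*log(s + 2).
Then F(5) - F(4) = (-5*log(7) - 2*log(3)) - (-5*log(3) - 7*log(2)) = -5*log(7) + 3*log(3) + 7*log(2).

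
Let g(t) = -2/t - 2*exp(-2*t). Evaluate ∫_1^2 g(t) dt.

An antiderivative is F(t) = -2*log(t) + exp(-2*t).
Then F(2) - F(1) = (-2*log(2) + exp(-4)) - (exp(-2)) = -2*log(2) - exp(-2) + exp(-4).

-2*log(2) - exp(-2) + exp(-4)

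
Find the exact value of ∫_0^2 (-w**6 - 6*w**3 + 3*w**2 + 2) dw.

By the power rule, an antiderivative is F(w) = -w**7/7 - 3*w**4/2 + w**3 + 2*w.
Then F(2) - F(0) = (-212/7) - (0) = -212/7.

-212/7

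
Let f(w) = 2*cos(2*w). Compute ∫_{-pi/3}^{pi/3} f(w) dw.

An antiderivative is F(w) = sin(2*w).
Then F(pi/3) - F(-pi/3) = (sqrt(3)/2) - (-sqrt(3)/2) = sqrt(3).

sqrt(3)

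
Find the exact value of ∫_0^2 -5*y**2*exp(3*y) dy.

Integrate by parts twice (u = y^2, dv = -5*exp(3*y) dy).
An antiderivative is F(y) = (-45*y**2 + 30*y - 10)*exp(3*y)/27.
Then F(2) - F(0) = (-130*exp(6)/27) - (-10/27) = 10/27 - 130*exp(6)/27.

10/27 - 130*exp(6)/27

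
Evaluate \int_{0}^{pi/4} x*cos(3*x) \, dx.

Integrate by parts once (u = x, dv = cos(3*x) dx).
An antiderivative is F(x) = x*sin(3*x)/3 + cos(3*x)/9.
Then F(pi/4) - F(0) = (sqrt(2)*(-4 + 3*pi)/72) - (1/9) = -1/9 - sqrt(2)/18 + sqrt(2)*pi/24.

-1/9 - sqrt(2)/18 + sqrt(2)*pi/24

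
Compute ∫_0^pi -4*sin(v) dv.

-8

An antiderivative is F(v) = 4*cos(v).
Then F(pi) - F(0) = (-4) - (4) = -8.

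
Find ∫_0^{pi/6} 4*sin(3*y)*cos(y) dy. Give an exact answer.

5/4

Use the identity sin(3*y)cos(y) = [sin(4*y) + sin(2*y)]/2.
An antiderivative is F(y) = -cos(2*y) - cos(4*y)/2.
Then F(pi/6) - F(0) = (-1/4) - (-3/2) = 5/4.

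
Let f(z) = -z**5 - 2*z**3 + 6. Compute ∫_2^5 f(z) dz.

By the power rule, an antiderivative is F(z) = -z**6/6 - z**4/2 + 6*z.
Then F(5) - F(2) = (-8660/3) - (-20/3) = -2880.

-2880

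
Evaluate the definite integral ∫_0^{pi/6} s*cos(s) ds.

-1 + pi/12 + sqrt(3)/2

Integrate by parts once (u = s, dv = cos(s) ds).
An antiderivative is F(s) = s*sin(s) + cos(s).
Then F(pi/6) - F(0) = (pi/12 + sqrt(3)/2) - (1) = -1 + pi/12 + sqrt(3)/2.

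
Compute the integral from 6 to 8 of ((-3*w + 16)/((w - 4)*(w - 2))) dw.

-5*log(3) + 7*log(2)

Factor the denominator: w**2 - 6*w + 8 = (w - 2)(w - 4).
Partial fractions: (-3*w + 16)/((w - 4)*(w - 2)) = -5/(w - 2) + 2/(w - 4).
An antiderivative is F(w) = 2*log(w - 4) - 5*log(w - 2).
Then F(8) - F(6) = (-5*log(3) - log(2)) - (-8*log(2)) = -5*log(3) + 7*log(2).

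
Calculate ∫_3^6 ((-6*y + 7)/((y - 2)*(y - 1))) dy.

Factor the denominator: y**2 - 3*y + 2 = (y - 1)(y - 2).
Partial fractions: (-6*y + 7)/((y - 2)*(y - 1)) = -1/(y - 1) - 5/(y - 2).
An antiderivative is F(y) = -5*log(y - 2) - log(y - 1).
Then F(6) - F(3) = (-10*log(2) - log(5)) - (-log(2)) = -9*log(2) - log(5).

-9*log(2) - log(5)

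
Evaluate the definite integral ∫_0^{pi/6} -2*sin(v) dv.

An antiderivative is F(v) = 2*cos(v).
Then F(pi/6) - F(0) = (sqrt(3)) - (2) = -2 + sqrt(3).

-2 + sqrt(3)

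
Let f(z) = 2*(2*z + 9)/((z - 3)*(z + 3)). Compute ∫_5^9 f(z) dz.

Factor the denominator: z**2 - 9 = (z + 3)(z - 3).
Partial fractions: 2*(2*z + 9)/((z - 3)*(z + 3)) = -1/(z + 3) + 5/(z - 3).
An antiderivative is F(z) = 5*log(z - 3) - log(z + 3).
Then F(9) - F(5) = (3*log(2) + 4*log(3)) - (log(4)) = log(2) + 4*log(3).

log(2) + 4*log(3)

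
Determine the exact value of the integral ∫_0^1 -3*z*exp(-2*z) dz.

Integrate by parts once (u = z, dv = -3*exp(-2*z) dz).
An antiderivative is F(z) = (6*z + 3)*exp(-2*z)/4.
Then F(1) - F(0) = (9*exp(-2)/4) - (3/4) = -3/4 + 9*exp(-2)/4.

-3/4 + 9*exp(-2)/4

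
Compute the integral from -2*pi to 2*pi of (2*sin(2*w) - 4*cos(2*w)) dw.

An antiderivative is F(w) = -2*sin(2*w) - cos(2*w).
Then F(2*pi) - F(-2*pi) = (-1) - (-1) = 0.

0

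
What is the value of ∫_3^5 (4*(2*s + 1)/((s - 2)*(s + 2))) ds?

Factor the denominator: s**2 - 4 = (s + 2)(s - 2).
Partial fractions: 4*(2*s + 1)/((s - 2)*(s + 2)) = 3/(s + 2) + 5/(s - 2).
An antiderivative is F(s) = 5*log(s - 2) + 3*log(s + 2).
Then F(5) - F(3) = (5*log(3) + 3*log(7)) - (3*log(5)) = -3*log(5) + 5*log(3) + 3*log(7).

-3*log(5) + 5*log(3) + 3*log(7)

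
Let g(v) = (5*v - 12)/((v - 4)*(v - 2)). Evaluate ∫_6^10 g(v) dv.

log(2) + 4*log(3)

Factor the denominator: v**2 - 6*v + 8 = (v - 2)(v - 4).
Partial fractions: (5*v - 12)/((v - 4)*(v - 2)) = 1/(v - 2) + 4/(v - 4).
An antiderivative is F(v) = 4*log(v - 4) + log(v - 2).
Then F(10) - F(6) = (4*log(3) + 7*log(2)) - (log(64)) = log(2) + 4*log(3).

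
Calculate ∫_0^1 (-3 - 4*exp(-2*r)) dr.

An antiderivative is F(r) = -3*r + 2*exp(-2*r).
Then F(1) - F(0) = (-3 + 2*exp(-2)) - (2) = -5 + 2*exp(-2).

-5 + 2*exp(-2)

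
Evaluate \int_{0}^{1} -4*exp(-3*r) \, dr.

An antiderivative is F(r) = 4*exp(-3*r)/3.
Then F(1) - F(0) = (4*exp(-3)/3) - (4/3) = -4/3 + 4*exp(-3)/3.

-4/3 + 4*exp(-3)/3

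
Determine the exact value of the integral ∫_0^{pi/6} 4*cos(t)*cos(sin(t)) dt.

4*sin(1/2)

Let u = sin(t), so du = cos(t) dt. When t = 0, u = 0; when t = pi/6, u = 1/2.
The integral becomes 4·∫ cos(u) du from 0 to 1/2, with antiderivative 4*sin(u).
Back in t: F(t) = 4*sin(sin(t)).
Then F(pi/6) - F(0) = (4*sin(1/2)) - (0) = 4*sin(1/2).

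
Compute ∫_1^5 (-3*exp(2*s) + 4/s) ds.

-3*exp(10)/2 + 4*log(5) + 3*exp(2)/2

An antiderivative is F(s) = -3*exp(2*s)/2 + 4*log(s).
Then F(5) - F(1) = (-3*exp(10)/2 + 4*log(5)) - (-3*exp(2)/2) = -3*exp(10)/2 + 4*log(5) + 3*exp(2)/2.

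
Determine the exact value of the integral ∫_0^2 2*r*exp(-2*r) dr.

(-5 + exp(4))*exp(-4)/2

Integrate by parts once (u = r, dv = 2*exp(-2*r) dr).
An antiderivative is F(r) = (-2*r - 1)*exp(-2*r)/2.
Then F(2) - F(0) = (-5*exp(-4)/2) - (-1/2) = (-5 + exp(4))*exp(-4)/2.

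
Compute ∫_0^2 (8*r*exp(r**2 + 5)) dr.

Let u = r**2 + 5, so du = 2*r dr. When r = 0, u = 5; when r = 2, u = 9.
The integral becomes 4·∫ exp(u) du from 5 to 9, with antiderivative 4*exp(u).
Back in r: F(r) = 4*exp(r**2 + 5).
Then F(2) - F(0) = (4*exp(9)) - (4*exp(5)) = -4*(1 - exp(4))*exp(5).

-4*(1 - exp(4))*exp(5)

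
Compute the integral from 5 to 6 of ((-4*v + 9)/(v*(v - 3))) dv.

-4*log(3) - 2*log(2) + 3*log(5)

Factor the denominator: v**2 - 3*v = v(v - 3).
Partial fractions: (-4*v + 9)/(v*(v - 3)) = -3/v - 1/(v - 3).
An antiderivative is F(v) = -3*log(v) - log(v - 3).
Then F(6) - F(5) = (-4*log(3) - 3*log(2)) - (-3*log(5) - log(2)) = -4*log(3) - 2*log(2) + 3*log(5).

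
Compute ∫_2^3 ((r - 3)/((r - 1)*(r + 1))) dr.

Factor the denominator: r**2 - 1 = (r + 1)(r - 1).
Partial fractions: (r - 3)/((r - 1)*(r + 1)) = 2/(r + 1) - 1/(r - 1).
An antiderivative is F(r) = -log(r - 1) + 2*log(r + 1).
Then F(3) - F(2) = (log(8)) - (log(9)) = log(8/9).

log(8/9)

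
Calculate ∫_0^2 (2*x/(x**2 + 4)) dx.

Let u = x**2 + 4, so du = 2*x dx. When x = 0, u = 4; when x = 2, u = 8.
The integral becomes ∫ 1/u du from 4 to 8, with antiderivative log(u).
Back in x: F(x) = log(x**2 + 4).
Then F(2) - F(0) = (log(8)) - (log(4)) = log(2).

log(2)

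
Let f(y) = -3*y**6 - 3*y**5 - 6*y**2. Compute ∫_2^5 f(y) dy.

By the power rule, an antiderivative is F(y) = -3*y**7/7 - y**6/2 - 2*y**3.
Then F(5) - F(2) = (-581625/14) - (-720/7) = -580185/14.

-580185/14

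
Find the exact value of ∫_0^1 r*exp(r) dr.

1

Integrate by parts once (u = r, dv = exp(r) dr).
An antiderivative is F(r) = (r - 1)*exp(r).
Then F(1) - F(0) = (0) - (-1) = 1.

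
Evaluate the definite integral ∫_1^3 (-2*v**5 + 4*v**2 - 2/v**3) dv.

By the power rule, an antiderivative is F(v) = -v**6/3 + 4*v**3/3 + v**(-2).
Then F(3) - F(1) = (-1862/9) - (2) = -1880/9.

-1880/9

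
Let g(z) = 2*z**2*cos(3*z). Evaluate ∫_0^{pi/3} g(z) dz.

Integrate by parts twice (u = z^2, dv = 2*cos(3*z) dz).
An antiderivative is F(z) = 2*z**2*sin(3*z)/3 + 4*z*cos(3*z)/9 - 4*sin(3*z)/27.
Then F(pi/3) - F(0) = (-4*pi/27) - (0) = -4*pi/27.

-4*pi/27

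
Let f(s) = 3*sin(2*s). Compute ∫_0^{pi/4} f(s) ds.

An antiderivative is F(s) = -3*cos(2*s)/2.
Then F(pi/4) - F(0) = (0) - (-3/2) = 3/2.

3/2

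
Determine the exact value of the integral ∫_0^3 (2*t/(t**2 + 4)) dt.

log(13/4)

Let u = t**2 + 4, so du = 2*t dt. When t = 0, u = 4; when t = 3, u = 13.
The integral becomes ∫ 1/u du from 4 to 13, with antiderivative log(u).
Back in t: F(t) = log(t**2 + 4).
Then F(3) - F(0) = (log(13)) - (log(4)) = log(13/4).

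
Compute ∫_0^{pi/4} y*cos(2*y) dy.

Integrate by parts once (u = y, dv = cos(2*y) dy).
An antiderivative is F(y) = y*sin(2*y)/2 + cos(2*y)/4.
Then F(pi/4) - F(0) = (pi/8) - (1/4) = -1/4 + pi/8.

-1/4 + pi/8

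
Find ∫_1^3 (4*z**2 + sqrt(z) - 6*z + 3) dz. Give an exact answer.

By the power rule, an antiderivative is F(z) = 2*z**(3/2)/3 + 4*z**3/3 - 3*z**2 + 3*z.
Then F(3) - F(1) = (2*sqrt(3) + 18) - (2) = 2*sqrt(3) + 16.

2*sqrt(3) + 16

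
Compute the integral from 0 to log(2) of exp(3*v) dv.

Let u = exp(v), so du = exp(v) dv. When v = 0, u = 1; when v = log(2), u = 2.
The integral becomes ∫ u**2 du from 1 to 2, with antiderivative u**3/3.
Back in v: F(v) = exp(3*v)/3.
Then F(log(2)) - F(0) = (8/3) - (1/3) = 7/3.

7/3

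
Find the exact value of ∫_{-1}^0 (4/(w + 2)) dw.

log(16)

An antiderivative is F(w) = 4*log(w + 2).
Then F(0) - F(-1) = (log(16)) - (0) = log(16).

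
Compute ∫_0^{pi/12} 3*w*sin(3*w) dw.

Integrate by parts once (u = w, dv = 3*sin(3*w) dw).
An antiderivative is F(w) = -w*cos(3*w) + sin(3*w)/3.
Then F(pi/12) - F(0) = (sqrt(2)*(4 - pi)/24) - (0) = sqrt(2)*(4 - pi)/24.

sqrt(2)*(4 - pi)/24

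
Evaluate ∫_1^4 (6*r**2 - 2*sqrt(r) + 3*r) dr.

By the power rule, an antiderivative is F(r) = -4*r**(3/2)/3 + 2*r**3 + 3*r**2/2.
Then F(4) - F(1) = (424/3) - (13/6) = 835/6.

835/6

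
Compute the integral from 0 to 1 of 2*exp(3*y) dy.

-2/3 + 2*exp(3)/3

An antiderivative is F(y) = 2*exp(3*y)/3.
Then F(1) - F(0) = (2*exp(3)/3) - (2/3) = -2/3 + 2*exp(3)/3.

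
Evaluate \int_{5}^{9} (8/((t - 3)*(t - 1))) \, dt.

log(81/16)

Factor the denominator: t**2 - 4*t + 3 = (t - 1)(t - 3).
Partial fractions: 8/((t - 3)*(t - 1)) = -4/(t - 1) + 4/(t - 3).
An antiderivative is F(t) = 4*log(t - 3) - 4*log(t - 1).
Then F(9) - F(5) = (-8*log(2) + 4*log(3)) - (-log(16)) = log(81/16).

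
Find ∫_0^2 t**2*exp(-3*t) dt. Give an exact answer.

Integrate by parts twice (u = t^2, dv = exp(-3*t) dt).
An antiderivative is F(t) = (-9*t**2 - 6*t - 2)*exp(-3*t)/27.
Then F(2) - F(0) = (-50*exp(-6)/27) - (-2/27) = 2/27 - 50*exp(-6)/27.

2/27 - 50*exp(-6)/27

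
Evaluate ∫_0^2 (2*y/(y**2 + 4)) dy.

Let u = y**2 + 4, so du = 2*y dy. When y = 0, u = 4; when y = 2, u = 8.
The integral becomes ∫ 1/u du from 4 to 8, with antiderivative log(u).
Back in y: F(y) = log(y**2 + 4).
Then F(2) - F(0) = (log(8)) - (log(4)) = log(2).

log(2)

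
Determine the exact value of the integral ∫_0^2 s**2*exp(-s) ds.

2 - 10*exp(-2)

Integrate by parts twice (u = s^2, dv = exp(-s) ds).
An antiderivative is F(s) = (-s**2 - 2*s - 2)*exp(-s).
Then F(2) - F(0) = (-10*exp(-2)) - (-2) = 2 - 10*exp(-2).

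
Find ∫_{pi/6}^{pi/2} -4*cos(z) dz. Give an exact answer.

-2

An antiderivative is F(z) = -4*sin(z).
Then F(pi/2) - F(pi/6) = (-4) - (-2) = -2.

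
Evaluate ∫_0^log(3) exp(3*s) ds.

Let u = exp(s), so du = exp(s) ds. When s = 0, u = 1; when s = log(3), u = 3.
The integral becomes ∫ u**2 du from 1 to 3, with antiderivative u**3/3.
Back in s: F(s) = exp(3*s)/3.
Then F(log(3)) - F(0) = (9) - (1/3) = 26/3.

26/3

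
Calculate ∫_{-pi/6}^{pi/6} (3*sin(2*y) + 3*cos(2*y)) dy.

3*sqrt(3)/2

An antiderivative is F(y) = 3*sin(2*y)/2 - 3*cos(2*y)/2.
Then F(pi/6) - F(-pi/6) = (-3/4 + 3*sqrt(3)/4) - (-3*sqrt(3)/4 - 3/4) = 3*sqrt(3)/2.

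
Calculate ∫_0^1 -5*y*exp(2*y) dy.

-5*exp(2)/4 - 5/4

Integrate by parts once (u = y, dv = -5*exp(2*y) dy).
An antiderivative is F(y) = (-10*y + 5)*exp(2*y)/4.
Then F(1) - F(0) = (-5*exp(2)/4) - (5/4) = -5*exp(2)/4 - 5/4.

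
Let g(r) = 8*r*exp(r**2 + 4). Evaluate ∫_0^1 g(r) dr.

Let u = r**2 + 4, so du = 2*r dr. When r = 0, u = 4; when r = 1, u = 5.
The integral becomes 4·∫ exp(u) du from 4 to 5, with antiderivative 4*exp(u).
Back in r: F(r) = 4*exp(r**2 + 4).
Then F(1) - F(0) = (4*exp(5)) - (4*exp(4)) = -4*(1 - exp(1))*exp(4).

-4*(1 - exp(1))*exp(4)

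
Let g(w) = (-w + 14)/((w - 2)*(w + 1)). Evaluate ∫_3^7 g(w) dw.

-5*log(2) + 4*log(5)

Factor the denominator: w**2 - w - 2 = (w + 1)(w - 2).
Partial fractions: (-w + 14)/((w - 2)*(w + 1)) = -5/(w + 1) + 4/(w - 2).
An antiderivative is F(w) = 4*log(w - 2) - 5*log(w + 1).
Then F(7) - F(3) = (-15*log(2) + 4*log(5)) - (-10*log(2)) = -5*log(2) + 4*log(5).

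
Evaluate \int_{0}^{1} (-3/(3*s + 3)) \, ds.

An antiderivative is F(s) = -log(3*s + 3).
Then F(1) - F(0) = (-log(6)) - (-log(3)) = -log(2).

-log(2)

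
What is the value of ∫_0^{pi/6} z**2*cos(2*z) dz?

Integrate by parts twice (u = z^2, dv = cos(2*z) dz).
An antiderivative is F(z) = z**2*sin(2*z)/2 + z*cos(2*z)/2 - sin(2*z)/4.
Then F(pi/6) - F(0) = (-sqrt(3)/8 + sqrt(3)*pi**2/144 + pi/24) - (0) = -sqrt(3)/8 + sqrt(3)*pi**2/144 + pi/24.

-sqrt(3)/8 + sqrt(3)*pi**2/144 + pi/24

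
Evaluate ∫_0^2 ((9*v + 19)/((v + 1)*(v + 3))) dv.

Factor the denominator: v**2 + 4*v + 3 = (v + 3)(v + 1).
Partial fractions: (9*v + 19)/((v + 1)*(v + 3)) = 4/(v + 3) + 5/(v + 1).
An antiderivative is F(v) = 5*log(v + 1) + 4*log(v + 3).
Then F(2) - F(0) = (5*log(3) + 4*log(5)) - (log(81)) = log(3) + 4*log(5).

log(3) + 4*log(5)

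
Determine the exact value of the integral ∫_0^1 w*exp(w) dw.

1

Integrate by parts once (u = w, dv = exp(w) dw).
An antiderivative is F(w) = (w - 1)*exp(w).
Then F(1) - F(0) = (0) - (-1) = 1.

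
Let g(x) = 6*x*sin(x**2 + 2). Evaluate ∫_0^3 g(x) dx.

3*cos(2) - 3*cos(11)

Let u = x**2 + 2, so du = 2*x dx. When x = 0, u = 2; when x = 3, u = 11.
The integral becomes 3·∫ sin(u) du from 2 to 11, with antiderivative -3*cos(u).
Back in x: F(x) = -3*cos(x**2 + 2).
Then F(3) - F(0) = (-3*cos(11)) - (-3*cos(2)) = 3*cos(2) - 3*cos(11).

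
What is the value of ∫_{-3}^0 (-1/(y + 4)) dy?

An antiderivative is F(y) = -log(y + 4).
Then F(0) - F(-3) = (-log(4)) - (0) = -log(4).

-log(4)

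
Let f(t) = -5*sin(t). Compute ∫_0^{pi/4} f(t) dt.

-5 + 5*sqrt(2)/2

An antiderivative is F(t) = 5*cos(t).
Then F(pi/4) - F(0) = (5*sqrt(2)/2) - (5) = -5 + 5*sqrt(2)/2.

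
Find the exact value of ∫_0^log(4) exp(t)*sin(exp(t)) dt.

cos(1) - cos(4)

Let u = exp(t), so du = exp(t) dt. When t = 0, u = 1; when t = log(4), u = 4.
The integral becomes ∫ sin(u) du from 1 to 4, with antiderivative -cos(u).
Back in t: F(t) = -cos(exp(t)).
Then F(log(4)) - F(0) = (-cos(4)) - (-cos(1)) = cos(1) - cos(4).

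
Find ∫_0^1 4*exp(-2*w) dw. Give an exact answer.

An antiderivative is F(w) = -2*exp(-2*w).
Then F(1) - F(0) = (-2*exp(-2)) - (-2) = 2 - 2*exp(-2).

2 - 2*exp(-2)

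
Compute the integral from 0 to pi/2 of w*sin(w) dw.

Integrate by parts once (u = w, dv = sin(w) dw).
An antiderivative is F(w) = -w*cos(w) + sin(w).
Then F(pi/2) - F(0) = (1) - (0) = 1.

1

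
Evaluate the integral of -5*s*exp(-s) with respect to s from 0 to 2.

Integrate by parts once (u = s, dv = -5*exp(-s) ds).
An antiderivative is F(s) = (5*s + 5)*exp(-s).
Then F(2) - F(0) = (15*exp(-2)) - (5) = -5 + 15*exp(-2).

-5 + 15*exp(-2)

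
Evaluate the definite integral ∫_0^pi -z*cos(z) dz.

2

Integrate by parts once (u = z, dv = -cos(z) dz).
An antiderivative is F(z) = -z*sin(z) - cos(z).
Then F(pi) - F(0) = (1) - (-1) = 2.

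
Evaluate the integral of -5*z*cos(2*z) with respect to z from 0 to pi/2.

5/2

Integrate by parts once (u = z, dv = -5*cos(2*z) dz).
An antiderivative is F(z) = -5*z*sin(2*z)/2 - 5*cos(2*z)/4.
Then F(pi/2) - F(0) = (5/4) - (-5/4) = 5/2.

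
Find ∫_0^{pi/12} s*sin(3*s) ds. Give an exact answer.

Integrate by parts once (u = s, dv = sin(3*s) ds).
An antiderivative is F(s) = -s*cos(3*s)/3 + sin(3*s)/9.
Then F(pi/12) - F(0) = (sqrt(2)*(4 - pi)/72) - (0) = sqrt(2)*(4 - pi)/72.

sqrt(2)*(4 - pi)/72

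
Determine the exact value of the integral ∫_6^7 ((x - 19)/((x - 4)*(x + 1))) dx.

Factor the denominator: x**2 - 3*x - 4 = (x + 1)(x - 4).
Partial fractions: (x - 19)/((x - 4)*(x + 1)) = 4/(x + 1) - 3/(x - 4).
An antiderivative is F(x) = -3*log(x - 4) + 4*log(x + 1).
Then F(7) - F(6) = (-3*log(3) + 12*log(2)) - (-3*log(2) + 4*log(7)) = -4*log(7) - 3*log(3) + 15*log(2).

-4*log(7) - 3*log(3) + 15*log(2)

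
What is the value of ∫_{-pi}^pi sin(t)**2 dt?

Use the identity sin^2(t) = (1 - cos(2*t))/2.
An antiderivative is F(t) = t/2 - sin(2*t)/4.
Then F(pi) - F(-pi) = (pi/2) - (-pi/2) = pi.

pi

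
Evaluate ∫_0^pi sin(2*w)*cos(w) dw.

Use the identity sin(2*w)cos(w) = [sin(3*w) + sin(w)]/2.
An antiderivative is F(w) = -cos(w)/2 - cos(3*w)/6.
Then F(pi) - F(0) = (2/3) - (-2/3) = 4/3.

4/3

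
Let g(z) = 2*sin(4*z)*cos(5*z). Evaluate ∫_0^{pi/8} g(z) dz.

-8/9 + 5*sqrt(sqrt(2) + 2)/9

Use the identity sin(4*z)cos(5*z) = [sin(9*z) + sin(-z)]/2.
An antiderivative is F(z) = cos(z) - cos(9*z)/9.
Then F(pi/8) - F(0) = (5*sqrt(sqrt(2) + 2)/9) - (8/9) = -8/9 + 5*sqrt(sqrt(2) + 2)/9.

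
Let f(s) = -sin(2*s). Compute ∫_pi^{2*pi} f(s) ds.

An antiderivative is F(s) = cos(2*s)/2.
Then F(2*pi) - F(pi) = (1/2) - (1/2) = 0.

0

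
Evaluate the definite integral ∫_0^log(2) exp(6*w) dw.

Let u = exp(w), so du = exp(w) dw. When w = 0, u = 1; when w = log(2), u = 2.
The integral becomes ∫ u**5 du from 1 to 2, with antiderivative u**6/6.
Back in w: F(w) = exp(6*w)/6.
Then F(log(2)) - F(0) = (32/3) - (1/6) = 21/2.

21/2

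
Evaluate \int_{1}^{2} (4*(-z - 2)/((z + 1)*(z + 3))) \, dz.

Factor the denominator: z**2 + 4*z + 3 = (z + 3)(z + 1).
Partial fractions: 4*(-z - 2)/((z + 1)*(z + 3)) = -2/(z + 3) - 2/(z + 1).
An antiderivative is F(z) = -2*log(z + 1) - 2*log(z + 3).
Then F(2) - F(1) = (-2*log(5) - 2*log(3)) - (-log(64)) = -2*log(5) - 2*log(3) + 6*log(2).

-2*log(5) - 2*log(3) + 6*log(2)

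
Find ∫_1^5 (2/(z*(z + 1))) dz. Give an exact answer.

Factor the denominator: z**2 + z = (z + 1)z.
Partial fractions: 2/(z*(z + 1)) = -2/(z + 1) + 2/z.
An antiderivative is F(z) = 2*log(z) - 2*log(z + 1).
Then F(5) - F(1) = (log(25/36)) - (-log(4)) = log(25/9).

log(25/9)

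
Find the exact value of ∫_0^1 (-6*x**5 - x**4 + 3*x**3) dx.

-9/20

By the power rule, an antiderivative is F(x) = -x**6 - x**5/5 + 3*x**4/4.
Then F(1) - F(0) = (-9/20) - (0) = -9/20.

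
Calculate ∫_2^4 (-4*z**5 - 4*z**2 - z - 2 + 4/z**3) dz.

By the power rule, an antiderivative is F(z) = -2*z**6/3 - 4*z**3/3 - z**2/2 - 2*z - 2/z**2.
Then F(4) - F(2) = (-22657/8) - (-359/6) = -66535/24.

-66535/24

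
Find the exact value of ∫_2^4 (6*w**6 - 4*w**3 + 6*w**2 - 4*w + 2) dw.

By the power rule, an antiderivative is F(w) = 6*w**7/7 - w**4 + 2*w**3 - 2*w**2 + 2*w.
Then F(4) - F(2) = (97240/7) - (740/7) = 96500/7.

96500/7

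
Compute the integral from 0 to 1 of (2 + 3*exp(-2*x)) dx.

7/2 - 3*exp(-2)/2

An antiderivative is F(x) = 2*x - 3*exp(-2*x)/2.
Then F(1) - F(0) = (2 - 3*exp(-2)/2) - (-3/2) = 7/2 - 3*exp(-2)/2.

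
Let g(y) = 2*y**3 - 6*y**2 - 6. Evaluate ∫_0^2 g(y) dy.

-20

By the power rule, an antiderivative is F(y) = y**4/2 - 2*y**3 - 6*y.
Then F(2) - F(0) = (-20) - (0) = -20.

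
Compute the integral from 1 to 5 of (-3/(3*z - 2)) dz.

An antiderivative is F(z) = -log(3*z - 2).
Then F(5) - F(1) = (-log(13)) - (0) = -log(13).

-log(13)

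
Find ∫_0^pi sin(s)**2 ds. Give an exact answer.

Use the identity sin^2(s) = (1 - cos(2*s))/2.
An antiderivative is F(s) = s/2 - sin(2*s)/4.
Then F(pi) - F(0) = (pi/2) - (0) = pi/2.

pi/2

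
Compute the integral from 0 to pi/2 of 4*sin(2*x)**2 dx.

pi

Use the identity sin^2(2*x) = (1 - cos(4*x))/2.
An antiderivative is F(x) = 2*x - sin(4*x)/2.
Then F(pi/2) - F(0) = (pi) - (0) = pi.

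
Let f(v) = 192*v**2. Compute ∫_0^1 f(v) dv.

Let u = 4*v, so du = 4 dv. When v = 0, u = 0; when v = 1, u = 4.
The integral becomes 3·∫ u**2 du from 0 to 4, with antiderivative u**3.
Back in v: F(v) = 64*v**3.
Then F(1) - F(0) = (64) - (0) = 64.

64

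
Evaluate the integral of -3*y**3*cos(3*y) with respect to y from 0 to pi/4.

Integrate by parts 3 times (u = y^3, dv = -3*cos(3*y) dy).
An antiderivative is F(y) = -y**3*sin(3*y) - y**2*cos(3*y) + 2*y*sin(3*y)/3 + 2*cos(3*y)/9.
Then F(pi/4) - F(0) = (sqrt(2)*(-9*pi**3 - 128 + 96*pi + 36*pi**2)/1152) - (2/9) = -sqrt(2)*pi**3/128 - 2/9 - sqrt(2)/9 + sqrt(2)*pi/12 + sqrt(2)*pi**2/32.

-sqrt(2)*pi**3/128 - 2/9 - sqrt(2)/9 + sqrt(2)*pi/12 + sqrt(2)*pi**2/32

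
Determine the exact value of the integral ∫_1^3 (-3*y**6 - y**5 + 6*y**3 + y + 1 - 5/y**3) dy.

-58868/63

By the power rule, an antiderivative is F(y) = -3*y**7/7 - y**6/6 + 3*y**4/2 + y**2/2 + y + 5/(2*y**2).
Then F(3) - F(1) = (-58559/63) - (103/21) = -58868/63.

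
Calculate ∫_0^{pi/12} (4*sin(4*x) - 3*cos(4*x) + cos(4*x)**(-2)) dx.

An antiderivative is F(x) = -3*sin(4*x)/4 - cos(4*x) + tan(4*x)/4.
Then F(pi/12) - F(0) = (-1/2 - sqrt(3)/8) - (-1) = 1/2 - sqrt(3)/8.

1/2 - sqrt(3)/8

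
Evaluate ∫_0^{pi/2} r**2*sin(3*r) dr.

Integrate by parts twice (u = r^2, dv = sin(3*r) dr).
An antiderivative is F(r) = -r**2*cos(3*r)/3 + 2*r*sin(3*r)/9 + 2*cos(3*r)/27.
Then F(pi/2) - F(0) = (-pi/9) - (2/27) = -pi/9 - 2/27.

-pi/9 - 2/27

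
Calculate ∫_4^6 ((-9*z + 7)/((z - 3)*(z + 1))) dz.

Factor the denominator: z**2 - 2*z - 3 = (z + 1)(z - 3).
Partial fractions: (-9*z + 7)/((z - 3)*(z + 1)) = -4/(z + 1) - 5/(z - 3).
An antiderivative is F(z) = -5*log(z - 3) - 4*log(z + 1).
Then F(6) - F(4) = (-4*log(7) - 5*log(3)) - (-4*log(5)) = -4*log(7) - 5*log(3) + 4*log(5).

-4*log(7) - 5*log(3) + 4*log(5)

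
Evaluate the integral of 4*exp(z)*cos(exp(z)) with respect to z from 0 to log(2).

-4*sin(1) + 4*sin(2)

Let u = exp(z), so du = exp(z) dz. When z = 0, u = 1; when z = log(2), u = 2.
The integral becomes 4·∫ cos(u) du from 1 to 2, with antiderivative 4*sin(u).
Back in z: F(z) = 4*sin(exp(z)).
Then F(log(2)) - F(0) = (4*sin(2)) - (4*sin(1)) = -4*sin(1) + 4*sin(2).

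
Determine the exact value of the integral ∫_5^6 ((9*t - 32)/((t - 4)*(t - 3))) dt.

-log(2) + 5*log(3)

Factor the denominator: t**2 - 7*t + 12 = (t - 3)(t - 4).
Partial fractions: (9*t - 32)/((t - 4)*(t - 3)) = 5/(t - 3) + 4/(t - 4).
An antiderivative is F(t) = 4*log(t - 4) + 5*log(t - 3).
Then F(6) - F(5) = (4*log(2) + 5*log(3)) - (log(32)) = -log(2) + 5*log(3).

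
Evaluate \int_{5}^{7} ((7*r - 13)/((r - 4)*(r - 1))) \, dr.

Factor the denominator: r**2 - 5*r + 4 = (r - 1)(r - 4).
Partial fractions: (7*r - 13)/((r - 4)*(r - 1)) = 2/(r - 1) + 5/(r - 4).
An antiderivative is F(r) = 5*log(r - 4) + 2*log(r - 1).
Then F(7) - F(5) = (2*log(2) + 7*log(3)) - (log(16)) = -2*log(2) + 7*log(3).

-2*log(2) + 7*log(3)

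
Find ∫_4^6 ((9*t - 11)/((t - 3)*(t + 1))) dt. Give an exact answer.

-5*log(5) + 4*log(3) + 5*log(7)

Factor the denominator: t**2 - 2*t - 3 = (t + 1)(t - 3).
Partial fractions: (9*t - 11)/((t - 3)*(t + 1)) = 5/(t + 1) + 4/(t - 3).
An antiderivative is F(t) = 4*log(t - 3) + 5*log(t + 1).
Then F(6) - F(4) = (4*log(3) + 5*log(7)) - (5*log(5)) = -5*log(5) + 4*log(3) + 5*log(7).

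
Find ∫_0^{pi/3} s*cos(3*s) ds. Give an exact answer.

-2/9

Integrate by parts once (u = s, dv = cos(3*s) ds).
An antiderivative is F(s) = s*sin(3*s)/3 + cos(3*s)/9.
Then F(pi/3) - F(0) = (-1/9) - (1/9) = -2/9.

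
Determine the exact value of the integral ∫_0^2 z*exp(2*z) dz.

1/4 + 3*exp(4)/4

Integrate by parts once (u = z, dv = exp(2*z) dz).
An antiderivative is F(z) = (2*z - 1)*exp(2*z)/4.
Then F(2) - F(0) = (3*exp(4)/4) - (-1/4) = 1/4 + 3*exp(4)/4.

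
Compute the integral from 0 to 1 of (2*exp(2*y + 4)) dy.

-exp(4) + exp(6)

Let u = 2*y + 4, so du = 2 dy. When y = 0, u = 4; when y = 1, u = 6.
The integral becomes ∫ exp(u) du from 4 to 6, with antiderivative exp(u).
Back in y: F(y) = exp(2*y + 4).
Then F(1) - F(0) = (exp(6)) - (exp(4)) = -exp(4) + exp(6).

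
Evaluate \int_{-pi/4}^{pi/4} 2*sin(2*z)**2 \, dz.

pi/2

Use the identity sin^2(2*z) = (1 - cos(4*z))/2.
An antiderivative is F(z) = z - sin(4*z)/4.
Then F(pi/4) - F(-pi/4) = (pi/4) - (-pi/4) = pi/2.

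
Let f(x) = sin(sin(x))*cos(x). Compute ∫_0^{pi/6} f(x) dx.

Let u = sin(x), so du = cos(x) dx. When x = 0, u = 0; when x = pi/6, u = 1/2.
The integral becomes ∫ sin(u) du from 0 to 1/2, with antiderivative -cos(u).
Back in x: F(x) = -cos(sin(x)).
Then F(pi/6) - F(0) = (-cos(1/2)) - (-1) = 1 - cos(1/2).

1 - cos(1/2)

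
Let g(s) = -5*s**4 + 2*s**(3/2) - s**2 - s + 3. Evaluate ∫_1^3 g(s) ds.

By the power rule, an antiderivative is F(s) = 4*s**(5/2)/5 - s**5 - s**3/3 - s**2/2 + 3*s.
Then F(3) - F(1) = (-495/2 + 36*sqrt(3)/5) - (59/30) = -3742/15 + 36*sqrt(3)/5.

-3742/15 + 36*sqrt(3)/5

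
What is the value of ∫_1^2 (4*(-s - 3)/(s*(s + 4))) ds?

Factor the denominator: s**2 + 4*s = (s + 4)s.
Partial fractions: 4*(-s - 3)/(s*(s + 4)) = -1/(s + 4) - 3/s.
An antiderivative is F(s) = -3*log(s) - log(s + 4).
Then F(2) - F(1) = (-log(48)) - (-log(5)) = log(5/48).

log(5/48)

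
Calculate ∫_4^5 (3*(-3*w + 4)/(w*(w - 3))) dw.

-4*log(5) + 3*log(2)

Factor the denominator: w**2 - 3*w = w(w - 3).
Partial fractions: 3*(-3*w + 4)/(w*(w - 3)) = -4/w - 5/(w - 3).
An antiderivative is F(w) = -4*log(w) - 5*log(w - 3).
Then F(5) - F(4) = (-4*log(5) - 5*log(2)) - (-8*log(2)) = -4*log(5) + 3*log(2).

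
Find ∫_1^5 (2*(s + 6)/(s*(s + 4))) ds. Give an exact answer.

Factor the denominator: s**2 + 4*s = (s + 4)s.
Partial fractions: 2*(s + 6)/(s*(s + 4)) = -1/(s + 4) + 3/s.
An antiderivative is F(s) = 3*log(s) - log(s + 4).
Then F(5) - F(1) = (-2*log(3) + 3*log(5)) - (-log(5)) = -2*log(3) + 4*log(5).

-2*log(3) + 4*log(5)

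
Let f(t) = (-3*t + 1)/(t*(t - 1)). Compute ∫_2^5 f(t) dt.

-log(40)

Factor the denominator: t**2 - t = t(t - 1).
Partial fractions: (-3*t + 1)/(t*(t - 1)) = -1/t - 2/(t - 1).
An antiderivative is F(t) = -log(t) - 2*log(t - 1).
Then F(5) - F(2) = (-log(80)) - (-log(2)) = -log(40).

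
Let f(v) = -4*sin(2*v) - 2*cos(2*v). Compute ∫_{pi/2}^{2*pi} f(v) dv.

4

An antiderivative is F(v) = -sin(2*v) + 2*cos(2*v).
Then F(2*pi) - F(pi/2) = (2) - (-2) = 4.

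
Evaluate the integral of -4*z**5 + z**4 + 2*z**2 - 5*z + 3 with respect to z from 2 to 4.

-37144/15

By the power rule, an antiderivative is F(z) = -2*z**6/3 + z**5/5 + 2*z**3/3 - 5*z**2/2 + 3*z.
Then F(4) - F(2) = (-12556/5) - (-524/15) = -37144/15.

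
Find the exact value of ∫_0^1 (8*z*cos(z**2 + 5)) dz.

4*sin(6) - 4*sin(5)

Let u = z**2 + 5, so du = 2*z dz. When z = 0, u = 5; when z = 1, u = 6.
The integral becomes 4·∫ cos(u) du from 5 to 6, with antiderivative 4*sin(u).
Back in z: F(z) = 4*sin(z**2 + 5).
Then F(1) - F(0) = (4*sin(6)) - (4*sin(5)) = 4*sin(6) - 4*sin(5).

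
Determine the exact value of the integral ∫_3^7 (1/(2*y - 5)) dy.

log(3)

An antiderivative is F(y) = log(2*y - 5)/2.
Then F(7) - F(3) = (log(3)) - (0) = log(3).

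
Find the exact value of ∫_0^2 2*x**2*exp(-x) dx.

Integrate by parts twice (u = x^2, dv = 2*exp(-x) dx).
An antiderivative is F(x) = (-2*x**2 - 4*x - 4)*exp(-x).
Then F(2) - F(0) = (-20*exp(-2)) - (-4) = 4 - 20*exp(-2).

4 - 20*exp(-2)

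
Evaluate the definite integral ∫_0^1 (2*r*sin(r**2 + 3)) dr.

Let u = r**2 + 3, so du = 2*r dr. When r = 0, u = 3; when r = 1, u = 4.
The integral becomes ∫ sin(u) du from 3 to 4, with antiderivative -cos(u).
Back in r: F(r) = -cos(r**2 + 3).
Then F(1) - F(0) = (-cos(4)) - (-cos(3)) = cos(3) - cos(4).

cos(3) - cos(4)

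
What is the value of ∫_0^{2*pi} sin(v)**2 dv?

pi

Use the identity sin^2(v) = (1 - cos(2*v))/2.
An antiderivative is F(v) = v/2 - sin(2*v)/4.
Then F(2*pi) - F(0) = (pi) - (0) = pi.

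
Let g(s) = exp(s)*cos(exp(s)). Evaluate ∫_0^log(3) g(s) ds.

-sin(1) + sin(3)

Let u = exp(s), so du = exp(s) ds. When s = 0, u = 1; when s = log(3), u = 3.
The integral becomes ∫ cos(u) du from 1 to 3, with antiderivative sin(u).
Back in s: F(s) = sin(exp(s)).
Then F(log(3)) - F(0) = (sin(3)) - (sin(1)) = -sin(1) + sin(3).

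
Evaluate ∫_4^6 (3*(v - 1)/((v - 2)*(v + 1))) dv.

log(98/25)

Factor the denominator: v**2 - v - 2 = (v + 1)(v - 2).
Partial fractions: 3*(v - 1)/((v - 2)*(v + 1)) = 2/(v + 1) + 1/(v - 2).
An antiderivative is F(v) = log(v - 2) + 2*log(v + 1).
Then F(6) - F(4) = (2*log(2) + 2*log(7)) - (log(50)) = log(98/25).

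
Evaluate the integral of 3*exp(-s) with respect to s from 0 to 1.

An antiderivative is F(s) = -3*exp(-s).
Then F(1) - F(0) = (-3*exp(-1)) - (-3) = 3 - 3*exp(-1).

3 - 3*exp(-1)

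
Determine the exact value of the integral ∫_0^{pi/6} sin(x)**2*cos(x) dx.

Let u = sin(x), so du = cos(x) dx. When x = 0, u = 0; when x = pi/6, u = 1/2.
The integral becomes ∫ u**2 du from 0 to 1/2, with antiderivative u**3/3.
Back in x: F(x) = sin(x)**3/3.
Then F(pi/6) - F(0) = (1/24) - (0) = 1/24.

1/24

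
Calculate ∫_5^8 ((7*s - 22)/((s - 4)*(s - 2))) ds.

Factor the denominator: s**2 - 6*s + 8 = (s - 2)(s - 4).
Partial fractions: (7*s - 22)/((s - 4)*(s - 2)) = 4/(s - 2) + 3/(s - 4).
An antiderivative is F(s) = 3*log(s - 4) + 4*log(s - 2).
Then F(8) - F(5) = (4*log(3) + 10*log(2)) - (log(81)) = 10*log(2).

10*log(2)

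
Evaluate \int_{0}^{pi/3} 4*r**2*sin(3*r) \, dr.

Integrate by parts twice (u = r^2, dv = 4*sin(3*r) dr).
An antiderivative is F(r) = -4*r**2*cos(3*r)/3 + 8*r*sin(3*r)/9 + 8*cos(3*r)/27.
Then F(pi/3) - F(0) = (-8/27 + 4*pi**2/27) - (8/27) = -16/27 + 4*pi**2/27.

-16/27 + 4*pi**2/27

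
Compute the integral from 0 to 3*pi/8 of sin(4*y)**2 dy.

3*pi/16

Use the identity sin^2(4*y) = (1 - cos(8*y))/2.
An antiderivative is F(y) = y/2 - sin(8*y)/16.
Then F(3*pi/8) - F(0) = (3*pi/16) - (0) = 3*pi/16.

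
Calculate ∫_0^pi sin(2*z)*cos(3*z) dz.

-4/5

Use the identity sin(2*z)cos(3*z) = [sin(5*z) + sin(-z)]/2.
An antiderivative is F(z) = cos(z)/2 - cos(5*z)/10.
Then F(pi) - F(0) = (-2/5) - (2/5) = -4/5.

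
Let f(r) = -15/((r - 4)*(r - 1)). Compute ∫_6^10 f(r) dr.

Factor the denominator: r**2 - 5*r + 4 = (r - 1)(r - 4).
Partial fractions: -15/((r - 4)*(r - 1)) = 5/(r - 1) - 5/(r - 4).
An antiderivative is F(r) = -5*log(r - 4) + 5*log(r - 1).
Then F(10) - F(6) = (-5*log(2) + 5*log(3)) - (-5*log(2) + 5*log(5)) = -5*log(5) + 5*log(3).

-5*log(5) + 5*log(3)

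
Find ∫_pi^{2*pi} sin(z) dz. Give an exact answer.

An antiderivative is F(z) = -cos(z).
Then F(2*pi) - F(pi) = (-1) - (1) = -2.

-2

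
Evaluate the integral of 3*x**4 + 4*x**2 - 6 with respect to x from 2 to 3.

By the power rule, an antiderivative is F(x) = 3*x**5/5 + 4*x**3/3 - 6*x.
Then F(3) - F(2) = (819/5) - (268/15) = 2189/15.

2189/15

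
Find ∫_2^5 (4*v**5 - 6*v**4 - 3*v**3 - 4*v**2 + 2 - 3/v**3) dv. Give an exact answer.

1211067/200

By the power rule, an antiderivative is F(v) = 2*v**6/3 - 6*v**5/5 - 3*v**4/4 - 4*v**3/3 + 2*v + 3/(2*v**2).
Then F(5) - F(2) = (604131/100) - (-561/40) = 1211067/200.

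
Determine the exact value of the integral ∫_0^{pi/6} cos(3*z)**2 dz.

pi/12

Use the identity cos^2(3*z) = (1 + cos(6*z))/2.
An antiderivative is F(z) = z/2 + sin(6*z)/12.
Then F(pi/6) - F(0) = (pi/12) - (0) = pi/12.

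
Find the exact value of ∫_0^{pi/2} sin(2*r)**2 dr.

Use the identity sin^2(2*r) = (1 - cos(4*r))/2.
An antiderivative is F(r) = r/2 - sin(4*r)/8.
Then F(pi/2) - F(0) = (pi/4) - (0) = pi/4.

pi/4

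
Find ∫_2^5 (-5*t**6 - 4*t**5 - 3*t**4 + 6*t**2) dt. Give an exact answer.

-2369778/35

By the power rule, an antiderivative is F(t) = -5*t**7/7 - 2*t**6/3 - 3*t**5/5 + 2*t**3.
Then F(5) - F(2) = (-1424750/21) - (-14416/105) = -2369778/35.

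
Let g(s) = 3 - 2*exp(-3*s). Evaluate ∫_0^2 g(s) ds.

An antiderivative is F(s) = 3*s + 2*exp(-3*s)/3.
Then F(2) - F(0) = (2*exp(-6)/3 + 6) - (2/3) = 2*exp(-6)/3 + 16/3.

2*exp(-6)/3 + 16/3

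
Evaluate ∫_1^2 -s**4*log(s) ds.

Integrate by parts once (u = ln s, dv = -s**4 ds).
An antiderivative is F(s) = -s**5*(5*log(s) - 1)/25.
Then F(2) - F(1) = (32/25 - 32*log(2)/5) - (1/25) = 31/25 - 32*log(2)/5.

31/25 - 32*log(2)/5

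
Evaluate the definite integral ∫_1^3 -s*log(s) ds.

Integrate by parts once (u = ln s, dv = -s ds).
An antiderivative is F(s) = -s**2*(2*log(s) - 1)/4.
Then F(3) - F(1) = (9/4 - 9*log(3)/2) - (1/4) = 2 - 9*log(3)/2.

2 - 9*log(3)/2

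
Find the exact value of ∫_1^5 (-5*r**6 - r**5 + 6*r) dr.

By the power rule, an antiderivative is F(r) = -5*r**7/7 - r**6/6 + 3*r**2.
Then F(5) - F(1) = (-2449975/42) - (89/42) = -408344/7.

-408344/7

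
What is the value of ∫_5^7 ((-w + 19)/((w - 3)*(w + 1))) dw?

-6*log(2) + 5*log(3)

Factor the denominator: w**2 - 2*w - 3 = (w + 1)(w - 3).
Partial fractions: (-w + 19)/((w - 3)*(w + 1)) = -5/(w + 1) + 4/(w - 3).
An antiderivative is F(w) = 4*log(w - 3) - 5*log(w + 1).
Then F(7) - F(5) = (-7*log(2)) - (-5*log(3) - log(2)) = -6*log(2) + 5*log(3).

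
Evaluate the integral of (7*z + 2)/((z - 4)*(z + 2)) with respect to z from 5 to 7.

-2*log(7) + 9*log(3)

Factor the denominator: z**2 - 2*z - 8 = (z + 2)(z - 4).
Partial fractions: (7*z + 2)/((z - 4)*(z + 2)) = 2/(z + 2) + 5/(z - 4).
An antiderivative is F(z) = 5*log(z - 4) + 2*log(z + 2).
Then F(7) - F(5) = (9*log(3)) - (log(49)) = -2*log(7) + 9*log(3).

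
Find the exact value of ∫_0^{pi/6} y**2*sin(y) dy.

-2 - sqrt(3)*pi**2/72 + pi/6 + sqrt(3)

Integrate by parts twice (u = y^2, dv = sin(y) dy).
An antiderivative is F(y) = -y**2*cos(y) + 2*y*sin(y) + 2*cos(y).
Then F(pi/6) - F(0) = (-sqrt(3)*pi**2/72 + pi/6 + sqrt(3)) - (2) = -2 - sqrt(3)*pi**2/72 + pi/6 + sqrt(3).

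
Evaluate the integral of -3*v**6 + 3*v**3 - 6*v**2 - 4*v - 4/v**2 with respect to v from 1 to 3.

-19898/21

By the power rule, an antiderivative is F(v) = -3*v**7/7 + 3*v**4/4 - 2*v**3 - 2*v**2 + 4/v.
Then F(3) - F(1) = (-79565/84) - (9/28) = -19898/21.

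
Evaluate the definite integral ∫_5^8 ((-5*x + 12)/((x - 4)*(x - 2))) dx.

Factor the denominator: x**2 - 6*x + 8 = (x - 2)(x - 4).
Partial fractions: (-5*x + 12)/((x - 4)*(x - 2)) = -1/(x - 2) - 4/(x - 4).
An antiderivative is F(x) = -4*log(x - 4) - log(x - 2).
Then F(8) - F(5) = (-9*log(2) - log(3)) - (-log(3)) = -9*log(2).

-9*log(2)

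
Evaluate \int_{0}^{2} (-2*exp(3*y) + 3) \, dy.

20/3 - 2*exp(6)/3

An antiderivative is F(y) = -2*exp(3*y)/3 + 3*y.
Then F(2) - F(0) = (6 - 2*exp(6)/3) - (-2/3) = 20/3 - 2*exp(6)/3.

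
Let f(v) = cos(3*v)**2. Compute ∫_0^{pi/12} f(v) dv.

Use the identity cos^2(3*v) = (1 + cos(6*v))/2.
An antiderivative is F(v) = v/2 + sin(6*v)/12.
Then F(pi/12) - F(0) = (1/12 + pi/24) - (0) = 1/12 + pi/24.

1/12 + pi/24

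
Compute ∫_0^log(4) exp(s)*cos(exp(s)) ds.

Let u = exp(s), so du = exp(s) ds. When s = 0, u = 1; when s = log(4), u = 4.
The integral becomes ∫ cos(u) du from 1 to 4, with antiderivative sin(u).
Back in s: F(s) = sin(exp(s)).
Then F(log(4)) - F(0) = (sin(4)) - (sin(1)) = -sin(1) + sin(4).

-sin(1) + sin(4)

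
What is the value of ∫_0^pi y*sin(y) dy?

pi

Integrate by parts once (u = y, dv = sin(y) dy).
An antiderivative is F(y) = -y*cos(y) + sin(y).
Then F(pi) - F(0) = (pi) - (0) = pi.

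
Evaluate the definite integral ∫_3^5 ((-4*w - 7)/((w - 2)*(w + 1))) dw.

Factor the denominator: w**2 - w - 2 = (w + 1)(w - 2).
Partial fractions: (-4*w - 7)/((w - 2)*(w + 1)) = 1/(w + 1) - 5/(w - 2).
An antiderivative is F(w) = -5*log(w - 2) + log(w + 1).
Then F(5) - F(3) = (log(2/81)) - (log(4)) = -4*log(3) - log(2).

-4*log(3) - log(2)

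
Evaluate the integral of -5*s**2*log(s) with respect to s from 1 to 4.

Integrate by parts once (u = ln s, dv = -5*s**2 ds).
An antiderivative is F(s) = -5*s**3*(3*log(s) - 1)/9.
Then F(4) - F(1) = (320/9 - 640*log(2)/3) - (5/9) = 35 - 640*log(2)/3.

35 - 640*log(2)/3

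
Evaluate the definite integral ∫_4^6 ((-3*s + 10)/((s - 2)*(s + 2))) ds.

Factor the denominator: s**2 - 4 = (s + 2)(s - 2).
Partial fractions: (-3*s + 10)/((s - 2)*(s + 2)) = -4/(s + 2) + 1/(s - 2).
An antiderivative is F(s) = log(s - 2) - 4*log(s + 2).
Then F(6) - F(4) = (-10*log(2)) - (-4*log(3) - 3*log(2)) = -7*log(2) + 4*log(3).

-7*log(2) + 4*log(3)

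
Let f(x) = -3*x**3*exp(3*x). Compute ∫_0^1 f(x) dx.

Integrate by parts 3 times (u = x^3, dv = -3*exp(3*x) dx).
An antiderivative is F(x) = (-9*x**3 + 9*x**2 - 6*x + 2)*exp(3*x)/9.
Then F(1) - F(0) = (-4*exp(3)/9) - (2/9) = -4*exp(3)/9 - 2/9.

-4*exp(3)/9 - 2/9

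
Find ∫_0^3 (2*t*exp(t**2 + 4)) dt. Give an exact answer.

-exp(4) + exp(13)

Let u = t**2 + 4, so du = 2*t dt. When t = 0, u = 4; when t = 3, u = 13.
The integral becomes ∫ exp(u) du from 4 to 13, with antiderivative exp(u).
Back in t: F(t) = exp(t**2 + 4).
Then F(3) - F(0) = (exp(13)) - (exp(4)) = -exp(4) + exp(13).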